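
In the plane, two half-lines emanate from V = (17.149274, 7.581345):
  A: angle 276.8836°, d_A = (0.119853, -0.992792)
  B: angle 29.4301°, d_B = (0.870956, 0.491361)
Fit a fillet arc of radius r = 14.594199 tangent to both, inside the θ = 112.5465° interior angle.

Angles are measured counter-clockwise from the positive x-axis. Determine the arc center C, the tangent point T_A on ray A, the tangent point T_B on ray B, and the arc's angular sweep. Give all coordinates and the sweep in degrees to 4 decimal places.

bisector direction at 333.1569° = (0.892246,-0.451550)
center distance |VC| = r/sin(θ/2) = 14.594199/sin(56.2732°) = 17.547538
C = V + |VC|·bis = (32.8060,-0.3422)
T_A = V + ((C−V)·d_A)·d_A = V + 9.7430·d_A = (18.3170,-2.0914)
T_B = V + ((C−V)·d_B)·d_B = V + 9.7430·d_B = (25.6350,12.3687)
sweep = 180° − θ = 67.4535°

center=(32.8060,-0.3422) T_A=(18.3170,-2.0914) T_B=(25.6350,12.3687) sweep=67.4535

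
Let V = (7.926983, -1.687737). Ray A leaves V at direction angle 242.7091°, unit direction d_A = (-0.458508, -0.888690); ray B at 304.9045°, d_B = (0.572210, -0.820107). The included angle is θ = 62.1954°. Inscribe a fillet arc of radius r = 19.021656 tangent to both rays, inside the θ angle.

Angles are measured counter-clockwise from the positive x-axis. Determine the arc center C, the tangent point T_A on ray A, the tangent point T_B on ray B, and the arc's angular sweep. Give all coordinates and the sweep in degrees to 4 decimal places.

center=(10.3721,-38.4345) T_A=(-6.5323,-29.7130) T_B=(25.9719,-27.5502) sweep=117.8046

bisector direction at 273.8068° = (0.066392,-0.997794)
center distance |VC| = r/sin(θ/2) = 19.021656/sin(31.0977°) = 36.828063
C = V + |VC|·bis = (10.3721,-38.4345)
T_A = V + ((C−V)·d_A)·d_A = V + 31.5354·d_A = (-6.5323,-29.7130)
T_B = V + ((C−V)·d_B)·d_B = V + 31.5354·d_B = (25.9719,-27.5502)
sweep = 180° − θ = 117.8046°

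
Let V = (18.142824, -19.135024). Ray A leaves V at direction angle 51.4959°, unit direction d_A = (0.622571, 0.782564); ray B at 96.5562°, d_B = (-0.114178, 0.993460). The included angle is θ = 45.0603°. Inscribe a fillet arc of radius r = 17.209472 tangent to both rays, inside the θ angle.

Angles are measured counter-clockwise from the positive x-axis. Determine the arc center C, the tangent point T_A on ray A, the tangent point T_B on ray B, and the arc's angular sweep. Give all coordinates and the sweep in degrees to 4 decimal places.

bisector direction at 74.0261° = (0.275200,0.961387)
center distance |VC| = r/sin(θ/2) = 17.209472/sin(22.5301°) = 44.913466
C = V + |VC|·bis = (30.5030,24.0442)
T_A = V + ((C−V)·d_A)·d_A = V + 41.4856·d_A = (43.9705,13.3301)
T_B = V + ((C−V)·d_B)·d_B = V + 41.4856·d_B = (13.4061,22.0793)
sweep = 180° − θ = 134.9397°

center=(30.5030,24.0442) T_A=(43.9705,13.3301) T_B=(13.4061,22.0793) sweep=134.9397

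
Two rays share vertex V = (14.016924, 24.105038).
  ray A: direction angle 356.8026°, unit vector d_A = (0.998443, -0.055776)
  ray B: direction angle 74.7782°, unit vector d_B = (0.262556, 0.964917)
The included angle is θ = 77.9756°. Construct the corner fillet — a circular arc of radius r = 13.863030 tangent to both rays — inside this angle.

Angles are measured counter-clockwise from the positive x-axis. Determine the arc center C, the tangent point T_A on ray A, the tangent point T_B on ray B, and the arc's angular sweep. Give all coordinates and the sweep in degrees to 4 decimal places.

center=(31.8904,36.9912) T_A=(31.1171,23.1498) T_B=(18.5137,40.6310) sweep=102.0244

bisector direction at 35.7904° = (0.811162,0.584822)
center distance |VC| = r/sin(θ/2) = 13.863030/sin(38.9878°) = 22.034367
C = V + |VC|·bis = (31.8904,36.9912)
T_A = V + ((C−V)·d_A)·d_A = V + 17.1269·d_A = (31.1171,23.1498)
T_B = V + ((C−V)·d_B)·d_B = V + 17.1269·d_B = (18.5137,40.6310)
sweep = 180° − θ = 102.0244°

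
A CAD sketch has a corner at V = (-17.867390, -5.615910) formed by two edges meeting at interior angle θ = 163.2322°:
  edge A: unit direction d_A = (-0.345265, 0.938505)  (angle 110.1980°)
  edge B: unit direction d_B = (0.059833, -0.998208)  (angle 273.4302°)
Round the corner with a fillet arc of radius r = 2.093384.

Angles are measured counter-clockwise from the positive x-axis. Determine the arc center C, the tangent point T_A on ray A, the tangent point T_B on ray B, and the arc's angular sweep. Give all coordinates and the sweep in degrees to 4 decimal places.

center=(-19.9386,-6.0491) T_A=(-17.9739,-5.3264) T_B=(-17.8489,-5.9239) sweep=16.7678

bisector direction at 191.8141° = (-0.978817,-0.204737)
center distance |VC| = r/sin(θ/2) = 2.093384/sin(81.6161°) = 2.115997
C = V + |VC|·bis = (-19.9386,-6.0491)
T_A = V + ((C−V)·d_A)·d_A = V + 0.3085·d_A = (-17.9739,-5.3264)
T_B = V + ((C−V)·d_B)·d_B = V + 0.3085·d_B = (-17.8489,-5.9239)
sweep = 180° − θ = 16.7678°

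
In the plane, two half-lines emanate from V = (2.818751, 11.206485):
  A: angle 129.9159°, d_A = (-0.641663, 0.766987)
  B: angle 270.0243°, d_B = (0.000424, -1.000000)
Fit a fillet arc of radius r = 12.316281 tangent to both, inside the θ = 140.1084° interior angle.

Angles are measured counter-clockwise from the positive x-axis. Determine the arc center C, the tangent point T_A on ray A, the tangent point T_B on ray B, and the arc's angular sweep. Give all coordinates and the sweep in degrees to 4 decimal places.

bisector direction at 199.9701° = (-0.939871,-0.341530)
center distance |VC| = r/sin(θ/2) = 12.316281/sin(70.0542°) = 13.102207
C = V + |VC|·bis = (-9.4956,6.7317)
T_A = V + ((C−V)·d_A)·d_A = V + 4.4696·d_A = (-0.0492,14.6346)
T_B = V + ((C−V)·d_B)·d_B = V + 4.4696·d_B = (2.8206,6.7369)
sweep = 180° − θ = 39.8916°

center=(-9.4956,6.7317) T_A=(-0.0492,14.6346) T_B=(2.8206,6.7369) sweep=39.8916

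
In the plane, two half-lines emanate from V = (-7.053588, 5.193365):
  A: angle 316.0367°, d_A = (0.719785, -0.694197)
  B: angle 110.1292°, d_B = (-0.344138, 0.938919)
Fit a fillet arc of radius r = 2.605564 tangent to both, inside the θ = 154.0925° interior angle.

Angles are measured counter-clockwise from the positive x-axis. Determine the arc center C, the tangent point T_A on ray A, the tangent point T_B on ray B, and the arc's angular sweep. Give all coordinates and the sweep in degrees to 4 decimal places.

bisector direction at 33.0829° = (0.837881,0.545853)
center distance |VC| = r/sin(θ/2) = 2.605564/sin(77.0463°) = 2.673604
C = V + |VC|·bis = (-4.8134,6.6528)
T_A = V + ((C−V)·d_A)·d_A = V + 0.5993·d_A = (-6.6222,4.7773)
T_B = V + ((C−V)·d_B)·d_B = V + 0.5993·d_B = (-7.2598,5.7561)
sweep = 180° − θ = 25.9075°

center=(-4.8134,6.6528) T_A=(-6.6222,4.7773) T_B=(-7.2598,5.7561) sweep=25.9075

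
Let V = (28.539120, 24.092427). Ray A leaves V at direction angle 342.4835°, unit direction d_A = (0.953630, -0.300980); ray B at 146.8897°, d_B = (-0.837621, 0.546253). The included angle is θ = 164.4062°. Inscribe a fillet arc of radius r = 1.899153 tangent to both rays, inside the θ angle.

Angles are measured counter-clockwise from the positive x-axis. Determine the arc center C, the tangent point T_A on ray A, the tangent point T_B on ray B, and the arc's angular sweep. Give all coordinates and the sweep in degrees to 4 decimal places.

bisector direction at 64.6866° = (0.427569,0.903983)
center distance |VC| = r/sin(θ/2) = 1.899153/sin(82.2031°) = 1.916874
C = V + |VC|·bis = (29.3587,25.8252)
T_A = V + ((C−V)·d_A)·d_A = V + 0.2600·d_A = (28.7871,24.0142)
T_B = V + ((C−V)·d_B)·d_B = V + 0.2600·d_B = (28.3213,24.2345)
sweep = 180° − θ = 15.5938°

center=(29.3587,25.8252) T_A=(28.7871,24.0142) T_B=(28.3213,24.2345) sweep=15.5938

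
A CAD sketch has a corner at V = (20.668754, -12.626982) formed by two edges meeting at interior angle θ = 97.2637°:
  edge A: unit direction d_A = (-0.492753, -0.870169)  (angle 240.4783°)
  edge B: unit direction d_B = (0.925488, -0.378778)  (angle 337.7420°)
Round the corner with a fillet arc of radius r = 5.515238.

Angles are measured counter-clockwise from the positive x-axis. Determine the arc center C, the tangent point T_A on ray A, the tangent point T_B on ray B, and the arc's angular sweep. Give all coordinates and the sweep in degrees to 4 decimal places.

center=(23.0747,-19.5709) T_A=(18.2755,-16.8533) T_B=(25.1637,-14.4667) sweep=82.7363

bisector direction at 289.1102° = (0.327385,-0.944891)
center distance |VC| = r/sin(θ/2) = 5.515238/sin(48.6319°) = 7.348961
C = V + |VC|·bis = (23.0747,-19.5709)
T_A = V + ((C−V)·d_A)·d_A = V + 4.8569·d_A = (18.2755,-16.8533)
T_B = V + ((C−V)·d_B)·d_B = V + 4.8569·d_B = (25.1637,-14.4667)
sweep = 180° − θ = 82.7363°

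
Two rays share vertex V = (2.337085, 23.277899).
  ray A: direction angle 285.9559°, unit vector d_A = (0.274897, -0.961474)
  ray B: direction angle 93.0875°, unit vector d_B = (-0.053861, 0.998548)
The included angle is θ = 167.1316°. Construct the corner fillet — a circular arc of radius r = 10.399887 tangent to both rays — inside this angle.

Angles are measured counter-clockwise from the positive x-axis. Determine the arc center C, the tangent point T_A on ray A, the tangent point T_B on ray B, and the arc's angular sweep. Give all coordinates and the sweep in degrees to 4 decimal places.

center=(12.6587,25.0092) T_A=(2.6595,22.1503) T_B=(2.2739,24.4490) sweep=12.8684

bisector direction at 9.5217° = (0.986223,0.165421)
center distance |VC| = r/sin(θ/2) = 10.399887/sin(83.5658°) = 10.465809
C = V + |VC|·bis = (12.6587,25.0092)
T_A = V + ((C−V)·d_A)·d_A = V + 1.1728·d_A = (2.6595,22.1503)
T_B = V + ((C−V)·d_B)·d_B = V + 1.1728·d_B = (2.2739,24.4490)
sweep = 180° − θ = 12.8684°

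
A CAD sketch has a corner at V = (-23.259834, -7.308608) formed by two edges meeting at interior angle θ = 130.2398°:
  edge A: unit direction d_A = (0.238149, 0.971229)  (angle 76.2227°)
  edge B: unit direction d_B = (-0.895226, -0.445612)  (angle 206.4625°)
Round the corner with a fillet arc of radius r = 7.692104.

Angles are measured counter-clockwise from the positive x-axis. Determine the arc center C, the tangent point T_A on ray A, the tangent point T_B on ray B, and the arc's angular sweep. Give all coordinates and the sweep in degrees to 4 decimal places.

bisector direction at 141.3426° = (-0.780895,0.624662)
center distance |VC| = r/sin(θ/2) = 7.692104/sin(65.1199°) = 8.479042
C = V + |VC|·bis = (-29.8811,-2.0121)
T_A = V + ((C−V)·d_A)·d_A = V + 3.5673·d_A = (-22.4103,-3.8439)
T_B = V + ((C−V)·d_B)·d_B = V + 3.5673·d_B = (-26.4534,-8.8982)
sweep = 180° − θ = 49.7602°

center=(-29.8811,-2.0121) T_A=(-22.4103,-3.8439) T_B=(-26.4534,-8.8982) sweep=49.7602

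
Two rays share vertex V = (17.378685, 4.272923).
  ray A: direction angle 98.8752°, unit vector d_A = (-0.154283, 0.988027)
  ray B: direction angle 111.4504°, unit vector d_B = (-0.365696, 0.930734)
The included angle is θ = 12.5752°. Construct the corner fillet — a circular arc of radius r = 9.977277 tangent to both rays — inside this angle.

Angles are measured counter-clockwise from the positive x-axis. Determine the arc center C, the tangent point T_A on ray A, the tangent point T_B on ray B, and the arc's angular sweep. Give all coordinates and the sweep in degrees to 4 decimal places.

center=(-6.4499,92.2021) T_A=(3.4080,93.7414) T_B=(-15.7360,88.5535) sweep=167.4248

bisector direction at 105.1628° = (-0.261563,0.965187)
center distance |VC| = r/sin(θ/2) = 9.977277/sin(6.2876°) = 91.100716
C = V + |VC|·bis = (-6.4499,92.2021)
T_A = V + ((C−V)·d_A)·d_A = V + 90.5527·d_A = (3.4080,93.7414)
T_B = V + ((C−V)·d_B)·d_B = V + 90.5527·d_B = (-15.7360,88.5535)
sweep = 180° − θ = 167.4248°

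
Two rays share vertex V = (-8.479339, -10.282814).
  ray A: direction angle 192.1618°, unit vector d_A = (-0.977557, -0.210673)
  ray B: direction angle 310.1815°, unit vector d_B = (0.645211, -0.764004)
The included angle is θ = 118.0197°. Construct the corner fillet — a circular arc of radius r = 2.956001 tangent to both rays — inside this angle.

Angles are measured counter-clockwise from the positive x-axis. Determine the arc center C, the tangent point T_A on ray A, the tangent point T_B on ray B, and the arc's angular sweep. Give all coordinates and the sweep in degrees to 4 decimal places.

bisector direction at 251.1716° = (-0.322734,-0.946490)
center distance |VC| = r/sin(θ/2) = 2.956001/sin(59.0099°) = 3.448213
C = V + |VC|·bis = (-9.5922,-13.5465)
T_A = V + ((C−V)·d_A)·d_A = V + 1.7755·d_A = (-10.2149,-10.6569)
T_B = V + ((C−V)·d_B)·d_B = V + 1.7755·d_B = (-7.3338,-11.6393)
sweep = 180° − θ = 61.9803°

center=(-9.5922,-13.5465) T_A=(-10.2149,-10.6569) T_B=(-7.3338,-11.6393) sweep=61.9803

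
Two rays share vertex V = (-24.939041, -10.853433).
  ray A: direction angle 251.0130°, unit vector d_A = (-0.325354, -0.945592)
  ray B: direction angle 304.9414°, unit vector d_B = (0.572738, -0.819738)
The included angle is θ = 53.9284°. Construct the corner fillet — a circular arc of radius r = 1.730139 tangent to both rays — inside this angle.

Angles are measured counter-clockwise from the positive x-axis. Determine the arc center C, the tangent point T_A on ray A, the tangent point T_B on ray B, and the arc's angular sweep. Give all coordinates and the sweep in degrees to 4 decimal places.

center=(-24.4095,-14.6321) T_A=(-26.0455,-14.0692) T_B=(-22.9912,-13.6412) sweep=126.0716

bisector direction at 277.9772° = (0.138779,-0.990323)
center distance |VC| = r/sin(θ/2) = 1.730139/sin(26.9642°) = 3.815638
C = V + |VC|·bis = (-24.4095,-14.6321)
T_A = V + ((C−V)·d_A)·d_A = V + 3.4008·d_A = (-26.0455,-14.0692)
T_B = V + ((C−V)·d_B)·d_B = V + 3.4008·d_B = (-22.9912,-13.6412)
sweep = 180° − θ = 126.0716°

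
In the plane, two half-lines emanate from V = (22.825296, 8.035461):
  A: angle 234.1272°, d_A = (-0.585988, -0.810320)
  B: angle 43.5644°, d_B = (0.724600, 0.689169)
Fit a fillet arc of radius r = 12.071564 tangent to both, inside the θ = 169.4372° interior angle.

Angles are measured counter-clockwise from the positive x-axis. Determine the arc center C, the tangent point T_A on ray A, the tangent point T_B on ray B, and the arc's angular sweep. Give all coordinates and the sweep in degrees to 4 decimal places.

bisector direction at 318.8458° = (0.752941,-0.658088)
center distance |VC| = r/sin(θ/2) = 12.071564/sin(84.7186°) = 12.123031
C = V + |VC|·bis = (31.9532,0.0574)
T_A = V + ((C−V)·d_A)·d_A = V + 1.1159·d_A = (22.1714,7.1312)
T_B = V + ((C−V)·d_B)·d_B = V + 1.1159·d_B = (23.6339,8.8045)
sweep = 180° − θ = 10.5628°

center=(31.9532,0.0574) T_A=(22.1714,7.1312) T_B=(23.6339,8.8045) sweep=10.5628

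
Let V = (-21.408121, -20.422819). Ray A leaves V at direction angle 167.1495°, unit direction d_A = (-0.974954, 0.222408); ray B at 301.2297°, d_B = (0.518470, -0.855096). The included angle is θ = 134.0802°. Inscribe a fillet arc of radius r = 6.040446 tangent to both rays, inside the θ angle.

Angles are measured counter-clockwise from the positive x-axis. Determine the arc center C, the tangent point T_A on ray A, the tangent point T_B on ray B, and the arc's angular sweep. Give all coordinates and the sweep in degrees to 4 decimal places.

bisector direction at 234.1896° = (-0.585105,-0.810958)
center distance |VC| = r/sin(θ/2) = 6.040446/sin(67.0401°) = 6.560154
C = V + |VC|·bis = (-25.2465,-25.7428)
T_A = V + ((C−V)·d_A)·d_A = V + 2.5590·d_A = (-23.9031,-19.8537)
T_B = V + ((C−V)·d_B)·d_B = V + 2.5590·d_B = (-20.0813,-22.6110)
sweep = 180° − θ = 45.9198°

center=(-25.2465,-25.7428) T_A=(-23.9031,-19.8537) T_B=(-20.0813,-22.6110) sweep=45.9198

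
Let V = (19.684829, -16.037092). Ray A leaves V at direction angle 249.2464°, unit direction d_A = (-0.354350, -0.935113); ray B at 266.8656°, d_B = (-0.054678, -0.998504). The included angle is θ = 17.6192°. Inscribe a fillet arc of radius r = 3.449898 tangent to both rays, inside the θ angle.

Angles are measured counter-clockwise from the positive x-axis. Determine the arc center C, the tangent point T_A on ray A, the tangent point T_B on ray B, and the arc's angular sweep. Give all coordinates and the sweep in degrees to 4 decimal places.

bisector direction at 258.0560° = (-0.206956,-0.978350)
center distance |VC| = r/sin(θ/2) = 3.449898/sin(8.8096°) = 22.526060
C = V + |VC|·bis = (15.0229,-38.0755)
T_A = V + ((C−V)·d_A)·d_A = V + 22.2603·d_A = (11.7969,-36.8530)
T_B = V + ((C−V)·d_B)·d_B = V + 22.2603·d_B = (18.4677,-38.2641)
sweep = 180° − θ = 162.3808°

center=(15.0229,-38.0755) T_A=(11.7969,-36.8530) T_B=(18.4677,-38.2641) sweep=162.3808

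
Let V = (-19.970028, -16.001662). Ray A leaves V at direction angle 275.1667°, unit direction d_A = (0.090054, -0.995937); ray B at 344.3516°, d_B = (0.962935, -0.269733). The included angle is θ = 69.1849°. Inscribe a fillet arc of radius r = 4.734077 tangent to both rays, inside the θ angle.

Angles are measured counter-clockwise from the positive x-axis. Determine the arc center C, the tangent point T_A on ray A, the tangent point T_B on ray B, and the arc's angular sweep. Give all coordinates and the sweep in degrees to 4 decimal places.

bisector direction at 309.7592° = (0.639562,-0.768740)
center distance |VC| = r/sin(θ/2) = 4.734077/sin(34.5924°) = 8.338529
C = V + |VC|·bis = (-14.6370,-22.4118)
T_A = V + ((C−V)·d_A)·d_A = V + 6.8644·d_A = (-19.3519,-22.8381)
T_B = V + ((C−V)·d_B)·d_B = V + 6.8644·d_B = (-13.3601,-17.8532)
sweep = 180° − θ = 110.8151°

center=(-14.6370,-22.4118) T_A=(-19.3519,-22.8381) T_B=(-13.3601,-17.8532) sweep=110.8151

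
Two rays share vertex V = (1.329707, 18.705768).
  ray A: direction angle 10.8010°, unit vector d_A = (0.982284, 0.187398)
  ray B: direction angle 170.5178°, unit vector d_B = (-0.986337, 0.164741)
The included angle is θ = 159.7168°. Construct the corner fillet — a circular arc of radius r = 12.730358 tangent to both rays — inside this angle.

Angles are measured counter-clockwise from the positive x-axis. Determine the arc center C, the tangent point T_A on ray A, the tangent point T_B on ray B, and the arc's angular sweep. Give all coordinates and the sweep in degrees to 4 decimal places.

bisector direction at 90.6594° = (-0.011508,0.999934)
center distance |VC| = r/sin(θ/2) = 12.730358/sin(79.8584°) = 12.932419
C = V + |VC|·bis = (1.1809,31.6373)
T_A = V + ((C−V)·d_A)·d_A = V + 2.2772·d_A = (3.5665,19.1325)
T_B = V + ((C−V)·d_B)·d_B = V + 2.2772·d_B = (-0.9163,19.0809)
sweep = 180° − θ = 20.2832°

center=(1.1809,31.6373) T_A=(3.5665,19.1325) T_B=(-0.9163,19.0809) sweep=20.2832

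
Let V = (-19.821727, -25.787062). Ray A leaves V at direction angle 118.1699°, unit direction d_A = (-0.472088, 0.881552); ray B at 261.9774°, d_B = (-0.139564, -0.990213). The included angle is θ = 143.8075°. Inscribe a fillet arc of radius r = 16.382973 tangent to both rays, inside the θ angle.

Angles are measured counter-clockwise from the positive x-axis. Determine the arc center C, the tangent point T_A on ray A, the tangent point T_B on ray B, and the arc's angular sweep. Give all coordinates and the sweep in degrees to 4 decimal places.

center=(-36.7915,-28.8018) T_A=(-22.3491,-21.0676) T_B=(-20.5689,-31.0883) sweep=36.1925

bisector direction at 190.0736° = (-0.984584,-0.174914)
center distance |VC| = r/sin(θ/2) = 16.382973/sin(71.9038°) = 17.235509
C = V + |VC|·bis = (-36.7915,-28.8018)
T_A = V + ((C−V)·d_A)·d_A = V + 5.3536·d_A = (-22.3491,-21.0676)
T_B = V + ((C−V)·d_B)·d_B = V + 5.3536·d_B = (-20.5689,-31.0883)
sweep = 180° − θ = 36.1925°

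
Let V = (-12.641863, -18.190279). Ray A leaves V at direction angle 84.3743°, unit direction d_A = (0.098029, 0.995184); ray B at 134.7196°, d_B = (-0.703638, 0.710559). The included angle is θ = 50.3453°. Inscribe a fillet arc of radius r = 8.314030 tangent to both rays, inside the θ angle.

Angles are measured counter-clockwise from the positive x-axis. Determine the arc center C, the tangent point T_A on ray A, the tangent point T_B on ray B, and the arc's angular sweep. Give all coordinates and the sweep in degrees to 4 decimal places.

bisector direction at 109.5470° = (-0.334579,0.942368)
center distance |VC| = r/sin(θ/2) = 8.314030/sin(25.1727°) = 19.546449
C = V + |VC|·bis = (-19.1817,0.2297)
T_A = V + ((C−V)·d_A)·d_A = V + 17.6901·d_A = (-10.9077,-0.5854)
T_B = V + ((C−V)·d_B)·d_B = V + 17.6901·d_B = (-25.0893,-5.6204)
sweep = 180° − θ = 129.6547°

center=(-19.1817,0.2297) T_A=(-10.9077,-0.5854) T_B=(-25.0893,-5.6204) sweep=129.6547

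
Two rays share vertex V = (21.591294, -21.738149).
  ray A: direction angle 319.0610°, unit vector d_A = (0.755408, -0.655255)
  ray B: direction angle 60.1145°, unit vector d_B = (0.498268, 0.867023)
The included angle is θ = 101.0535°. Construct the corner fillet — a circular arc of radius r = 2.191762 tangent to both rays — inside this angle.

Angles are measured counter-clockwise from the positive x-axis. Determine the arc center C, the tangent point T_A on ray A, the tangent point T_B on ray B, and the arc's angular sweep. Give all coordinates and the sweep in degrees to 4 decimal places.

center=(24.3910,-21.2652) T_A=(22.9548,-22.9209) T_B=(22.4907,-20.1731) sweep=78.9465

bisector direction at 9.5877° = (0.986032,0.166558)
center distance |VC| = r/sin(θ/2) = 2.191762/sin(50.5267°) = 2.839359
C = V + |VC|·bis = (24.3910,-21.2652)
T_A = V + ((C−V)·d_A)·d_A = V + 1.8050·d_A = (22.9548,-22.9209)
T_B = V + ((C−V)·d_B)·d_B = V + 1.8050·d_B = (22.4907,-20.1731)
sweep = 180° − θ = 78.9465°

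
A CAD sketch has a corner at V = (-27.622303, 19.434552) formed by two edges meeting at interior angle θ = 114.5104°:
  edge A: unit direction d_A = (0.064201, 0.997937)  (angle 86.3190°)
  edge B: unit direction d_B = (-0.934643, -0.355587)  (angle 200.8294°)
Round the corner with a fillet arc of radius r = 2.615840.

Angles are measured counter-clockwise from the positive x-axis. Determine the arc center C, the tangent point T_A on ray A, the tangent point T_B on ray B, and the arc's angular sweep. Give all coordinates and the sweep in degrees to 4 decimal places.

center=(-30.1247,21.2813) T_A=(-27.5143,21.1133) T_B=(-29.1946,18.8364) sweep=65.4896

bisector direction at 143.5742° = (-0.804627,0.593781)
center distance |VC| = r/sin(θ/2) = 2.615840/sin(57.2552°) = 3.110067
C = V + |VC|·bis = (-30.1247,21.2813)
T_A = V + ((C−V)·d_A)·d_A = V + 1.6822·d_A = (-27.5143,21.1133)
T_B = V + ((C−V)·d_B)·d_B = V + 1.6822·d_B = (-29.1946,18.8364)
sweep = 180° − θ = 65.4896°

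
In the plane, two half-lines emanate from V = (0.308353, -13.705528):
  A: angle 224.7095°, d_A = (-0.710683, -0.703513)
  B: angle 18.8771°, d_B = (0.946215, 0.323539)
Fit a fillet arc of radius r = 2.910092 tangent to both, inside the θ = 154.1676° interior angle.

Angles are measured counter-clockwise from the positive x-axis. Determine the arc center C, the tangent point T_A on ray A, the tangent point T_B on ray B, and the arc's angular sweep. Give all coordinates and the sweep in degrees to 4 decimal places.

bisector direction at 301.7933° = (0.526856,-0.849954)
center distance |VC| = r/sin(θ/2) = 2.910092/sin(77.0838°) = 2.985634
C = V + |VC|·bis = (1.8814,-16.2432)
T_A = V + ((C−V)·d_A)·d_A = V + 0.6674·d_A = (-0.1659,-14.1750)
T_B = V + ((C−V)·d_B)·d_B = V + 0.6674·d_B = (0.9398,-13.4896)
sweep = 180° − θ = 25.8324°

center=(1.8814,-16.2432) T_A=(-0.1659,-14.1750) T_B=(0.9398,-13.4896) sweep=25.8324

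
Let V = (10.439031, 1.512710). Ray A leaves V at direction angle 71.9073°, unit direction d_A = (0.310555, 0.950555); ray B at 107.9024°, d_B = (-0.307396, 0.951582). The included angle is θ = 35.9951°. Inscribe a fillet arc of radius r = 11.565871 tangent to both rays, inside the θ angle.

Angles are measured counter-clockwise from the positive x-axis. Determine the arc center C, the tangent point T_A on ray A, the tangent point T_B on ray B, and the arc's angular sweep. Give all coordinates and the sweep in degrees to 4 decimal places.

center=(10.5012,38.9455) T_A=(21.4952,35.3537) T_B=(-0.5047,35.3902) sweep=144.0049

bisector direction at 89.9048° = (0.001661,0.999999)
center distance |VC| = r/sin(θ/2) = 11.565871/sin(17.9976°) = 37.432871
C = V + |VC|·bis = (10.5012,38.9455)
T_A = V + ((C−V)·d_A)·d_A = V + 35.6013·d_A = (21.4952,35.3537)
T_B = V + ((C−V)·d_B)·d_B = V + 35.6013·d_B = (-0.5047,35.3902)
sweep = 180° − θ = 144.0049°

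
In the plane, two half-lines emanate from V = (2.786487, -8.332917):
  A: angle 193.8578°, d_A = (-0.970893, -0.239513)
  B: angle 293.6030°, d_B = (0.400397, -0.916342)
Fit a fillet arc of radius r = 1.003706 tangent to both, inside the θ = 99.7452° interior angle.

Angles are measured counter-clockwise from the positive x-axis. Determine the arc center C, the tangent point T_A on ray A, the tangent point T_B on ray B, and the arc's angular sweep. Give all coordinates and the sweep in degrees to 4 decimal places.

center=(2.2055,-9.5100) T_A=(1.9651,-8.5355) T_B=(3.1252,-9.1082) sweep=80.2548

bisector direction at 243.7304° = (-0.442595,-0.896721)
center distance |VC| = r/sin(θ/2) = 1.003706/sin(49.8726°) = 1.312698
C = V + |VC|·bis = (2.2055,-9.5100)
T_A = V + ((C−V)·d_A)·d_A = V + 0.8460·d_A = (1.9651,-8.5355)
T_B = V + ((C−V)·d_B)·d_B = V + 0.8460·d_B = (3.1252,-9.1082)
sweep = 180° − θ = 80.2548°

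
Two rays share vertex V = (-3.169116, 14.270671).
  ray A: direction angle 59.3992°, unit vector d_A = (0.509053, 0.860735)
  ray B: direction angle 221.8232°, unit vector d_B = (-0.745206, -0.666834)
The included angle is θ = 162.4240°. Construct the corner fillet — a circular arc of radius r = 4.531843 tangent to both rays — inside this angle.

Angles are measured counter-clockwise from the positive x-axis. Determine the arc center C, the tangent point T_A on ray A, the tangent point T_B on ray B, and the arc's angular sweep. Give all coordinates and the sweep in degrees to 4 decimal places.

bisector direction at 140.6112° = (-0.772858,0.634579)
center distance |VC| = r/sin(θ/2) = 4.531843/sin(81.2120°) = 4.585677
C = V + |VC|·bis = (-6.7132,17.1806)
T_A = V + ((C−V)·d_A)·d_A = V + 0.7006·d_A = (-2.8125,14.8737)
T_B = V + ((C−V)·d_B)·d_B = V + 0.7006·d_B = (-3.6912,13.8035)
sweep = 180° − θ = 17.5760°

center=(-6.7132,17.1806) T_A=(-2.8125,14.8737) T_B=(-3.6912,13.8035) sweep=17.5760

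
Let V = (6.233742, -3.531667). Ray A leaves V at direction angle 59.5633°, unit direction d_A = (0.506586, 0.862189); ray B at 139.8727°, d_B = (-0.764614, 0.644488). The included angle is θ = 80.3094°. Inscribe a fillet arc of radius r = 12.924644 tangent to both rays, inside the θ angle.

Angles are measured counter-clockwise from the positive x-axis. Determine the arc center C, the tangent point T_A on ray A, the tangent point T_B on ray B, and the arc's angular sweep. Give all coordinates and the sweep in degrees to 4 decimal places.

bisector direction at 99.7180° = (-0.168799,0.985650)
center distance |VC| = r/sin(θ/2) = 12.924644/sin(40.1547°) = 20.042757
C = V + |VC|·bis = (2.8505,16.2235)
T_A = V + ((C−V)·d_A)·d_A = V + 15.3188·d_A = (13.9940,9.6760)
T_B = V + ((C−V)·d_B)·d_B = V + 15.3188·d_B = (-5.4792,6.3411)
sweep = 180° − θ = 99.6906°

center=(2.8505,16.2235) T_A=(13.9940,9.6760) T_B=(-5.4792,6.3411) sweep=99.6906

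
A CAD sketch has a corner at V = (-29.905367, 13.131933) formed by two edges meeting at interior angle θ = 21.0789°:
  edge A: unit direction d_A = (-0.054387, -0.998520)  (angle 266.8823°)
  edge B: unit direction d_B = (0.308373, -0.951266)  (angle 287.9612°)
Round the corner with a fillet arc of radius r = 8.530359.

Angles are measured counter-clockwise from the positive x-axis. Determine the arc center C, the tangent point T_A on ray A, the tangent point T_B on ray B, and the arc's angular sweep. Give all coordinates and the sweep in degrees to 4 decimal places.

bisector direction at 277.4217° = (0.129172,-0.991622)
center distance |VC| = r/sin(θ/2) = 8.530359/sin(10.5395°) = 46.636286
C = V + |VC|·bis = (-23.8813,-33.1136)
T_A = V + ((C−V)·d_A)·d_A = V + 45.8495·d_A = (-32.3990,-32.6497)
T_B = V + ((C−V)·d_B)·d_B = V + 45.8495·d_B = (-15.7666,-30.4831)
sweep = 180° − θ = 158.9211°

center=(-23.8813,-33.1136) T_A=(-32.3990,-32.6497) T_B=(-15.7666,-30.4831) sweep=158.9211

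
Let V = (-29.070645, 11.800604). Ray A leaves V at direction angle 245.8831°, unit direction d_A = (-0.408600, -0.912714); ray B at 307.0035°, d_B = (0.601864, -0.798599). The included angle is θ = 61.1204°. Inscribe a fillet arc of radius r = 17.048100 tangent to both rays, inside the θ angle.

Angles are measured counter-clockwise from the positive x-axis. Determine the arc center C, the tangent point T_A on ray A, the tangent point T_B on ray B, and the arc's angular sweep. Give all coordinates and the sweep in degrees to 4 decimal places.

bisector direction at 276.4433° = (0.112220,-0.993683)
center distance |VC| = r/sin(θ/2) = 17.048100/sin(30.5602°) = 33.529987
C = V + |VC|·bis = (-25.3079,-21.5176)
T_A = V + ((C−V)·d_A)·d_A = V + 28.8725·d_A = (-40.8679,-14.5517)
T_B = V + ((C−V)·d_B)·d_B = V + 28.8725·d_B = (-11.6933,-11.2570)
sweep = 180° − θ = 118.8796°

center=(-25.3079,-21.5176) T_A=(-40.8679,-14.5517) T_B=(-11.6933,-11.2570) sweep=118.8796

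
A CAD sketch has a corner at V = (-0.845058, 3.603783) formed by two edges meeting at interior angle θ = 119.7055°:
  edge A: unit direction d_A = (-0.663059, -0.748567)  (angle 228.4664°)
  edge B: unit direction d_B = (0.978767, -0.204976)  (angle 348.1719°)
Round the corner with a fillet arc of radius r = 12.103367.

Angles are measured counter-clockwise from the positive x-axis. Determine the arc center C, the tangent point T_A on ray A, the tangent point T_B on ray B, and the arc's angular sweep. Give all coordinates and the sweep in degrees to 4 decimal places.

center=(3.5542,-9.6835) T_A=(-5.5060,-1.6582) T_B=(6.0351,2.1629) sweep=60.2945

bisector direction at 288.3192° = (0.314310,-0.949320)
center distance |VC| = r/sin(θ/2) = 12.103367/sin(59.8528°) = 13.996579
C = V + |VC|·bis = (3.5542,-9.6835)
T_A = V + ((C−V)·d_A)·d_A = V + 7.0294·d_A = (-5.5060,-1.6582)
T_B = V + ((C−V)·d_B)·d_B = V + 7.0294·d_B = (6.0351,2.1629)
sweep = 180° − θ = 60.2945°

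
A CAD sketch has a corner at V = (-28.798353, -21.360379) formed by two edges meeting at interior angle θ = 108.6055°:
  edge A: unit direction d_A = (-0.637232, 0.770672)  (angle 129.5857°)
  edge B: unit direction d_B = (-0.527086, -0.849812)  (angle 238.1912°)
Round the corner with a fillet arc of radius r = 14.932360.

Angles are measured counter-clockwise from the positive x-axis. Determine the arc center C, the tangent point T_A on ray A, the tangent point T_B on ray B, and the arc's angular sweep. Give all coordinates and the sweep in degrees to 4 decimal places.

center=(-47.1431,-22.6073) T_A=(-35.6351,-13.0919) T_B=(-34.4534,-30.4779) sweep=71.3945

bisector direction at 183.8884° = (-0.997698,-0.067814)
center distance |VC| = r/sin(θ/2) = 14.932360/sin(54.3028°) = 18.387080
C = V + |VC|·bis = (-47.1431,-22.6073)
T_A = V + ((C−V)·d_A)·d_A = V + 10.7289·d_A = (-35.6351,-13.0919)
T_B = V + ((C−V)·d_B)·d_B = V + 10.7289·d_B = (-34.4534,-30.4779)
sweep = 180° − θ = 71.3945°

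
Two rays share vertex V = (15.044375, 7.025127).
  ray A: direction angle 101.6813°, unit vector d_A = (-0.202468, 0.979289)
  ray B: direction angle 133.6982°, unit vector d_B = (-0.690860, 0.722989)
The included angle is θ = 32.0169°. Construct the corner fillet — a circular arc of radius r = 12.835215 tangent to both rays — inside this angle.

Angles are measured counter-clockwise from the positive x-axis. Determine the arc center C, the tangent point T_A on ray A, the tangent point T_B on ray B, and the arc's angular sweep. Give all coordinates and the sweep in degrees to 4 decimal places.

center=(-6.5828,48.2367) T_A=(5.9866,50.8354) T_B=(-15.8625,39.3693) sweep=147.9831

bisector direction at 117.6897° = (-0.464684,0.885477)
center distance |VC| = r/sin(θ/2) = 12.835215/sin(16.0084°) = 46.541649
C = V + |VC|·bis = (-6.5828,48.2367)
T_A = V + ((C−V)·d_A)·d_A = V + 44.7368·d_A = (5.9866,50.8354)
T_B = V + ((C−V)·d_B)·d_B = V + 44.7368·d_B = (-15.8625,39.3693)
sweep = 180° − θ = 147.9831°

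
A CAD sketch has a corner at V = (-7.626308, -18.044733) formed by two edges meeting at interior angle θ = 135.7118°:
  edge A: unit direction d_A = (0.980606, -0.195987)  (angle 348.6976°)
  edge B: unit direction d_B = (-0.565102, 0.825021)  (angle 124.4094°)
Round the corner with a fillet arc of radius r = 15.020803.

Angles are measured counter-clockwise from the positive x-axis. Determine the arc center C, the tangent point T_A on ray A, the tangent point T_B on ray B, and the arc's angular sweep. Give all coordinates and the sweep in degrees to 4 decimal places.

center=(1.3118,-4.5133) T_A=(-1.6321,-19.2428) T_B=(-11.0807,-13.0016) sweep=44.2882

bisector direction at 56.5535° = (0.551158,0.834401)
center distance |VC| = r/sin(θ/2) = 15.020803/sin(67.8559°) = 16.216988
C = V + |VC|·bis = (1.3118,-4.5133)
T_A = V + ((C−V)·d_A)·d_A = V + 6.1128·d_A = (-1.6321,-19.2428)
T_B = V + ((C−V)·d_B)·d_B = V + 6.1128·d_B = (-11.0807,-13.0016)
sweep = 180° − θ = 44.2882°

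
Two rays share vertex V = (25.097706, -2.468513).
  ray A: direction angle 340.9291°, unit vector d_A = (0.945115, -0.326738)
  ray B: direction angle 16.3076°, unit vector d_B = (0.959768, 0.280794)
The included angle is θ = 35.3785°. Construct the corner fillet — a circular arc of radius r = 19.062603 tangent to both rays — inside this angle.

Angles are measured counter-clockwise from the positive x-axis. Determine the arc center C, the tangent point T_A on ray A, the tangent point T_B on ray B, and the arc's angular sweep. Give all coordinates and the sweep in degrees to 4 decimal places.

center=(87.8155,-3.9812) T_A=(81.5870,-21.9976) T_B=(82.4628,14.3145) sweep=144.6215

bisector direction at 358.6184° = (0.999709,-0.024112)
center distance |VC| = r/sin(θ/2) = 19.062603/sin(17.6893°) = 62.735996
C = V + |VC|·bis = (87.8155,-3.9812)
T_A = V + ((C−V)·d_A)·d_A = V + 59.7697·d_A = (81.5870,-21.9976)
T_B = V + ((C−V)·d_B)·d_B = V + 59.7697·d_B = (82.4628,14.3145)
sweep = 180° − θ = 144.6215°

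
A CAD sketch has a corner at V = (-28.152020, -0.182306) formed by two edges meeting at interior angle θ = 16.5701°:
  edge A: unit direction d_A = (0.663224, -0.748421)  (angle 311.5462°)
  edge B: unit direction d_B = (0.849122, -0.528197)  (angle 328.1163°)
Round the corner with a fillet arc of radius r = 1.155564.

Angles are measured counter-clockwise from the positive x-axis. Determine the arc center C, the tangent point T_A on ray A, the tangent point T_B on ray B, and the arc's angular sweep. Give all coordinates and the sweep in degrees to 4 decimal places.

center=(-22.0241,-5.3551) T_A=(-22.8889,-6.1215) T_B=(-21.4137,-4.3739) sweep=163.4299

bisector direction at 319.8313° = (0.764148,-0.645041)
center distance |VC| = r/sin(θ/2) = 1.155564/sin(8.2851°) = 8.019292
C = V + |VC|·bis = (-22.0241,-5.3551)
T_A = V + ((C−V)·d_A)·d_A = V + 7.9356·d_A = (-22.8889,-6.1215)
T_B = V + ((C−V)·d_B)·d_B = V + 7.9356·d_B = (-21.4137,-4.3739)
sweep = 180° − θ = 163.4299°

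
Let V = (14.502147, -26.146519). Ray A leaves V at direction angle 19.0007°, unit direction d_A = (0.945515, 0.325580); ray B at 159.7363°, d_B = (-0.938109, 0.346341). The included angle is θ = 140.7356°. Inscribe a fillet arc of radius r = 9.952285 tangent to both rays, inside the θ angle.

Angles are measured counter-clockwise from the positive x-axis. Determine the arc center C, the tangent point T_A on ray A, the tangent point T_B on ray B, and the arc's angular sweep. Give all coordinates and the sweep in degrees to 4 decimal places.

center=(14.6186,-15.5806) T_A=(17.8589,-24.9907) T_B=(11.1717,-24.9170) sweep=39.2644

bisector direction at 89.3685° = (0.011022,0.999939)
center distance |VC| = r/sin(θ/2) = 9.952285/sin(70.3678°) = 10.566530
C = V + |VC|·bis = (14.6186,-15.5806)
T_A = V + ((C−V)·d_A)·d_A = V + 3.5502·d_A = (17.8589,-24.9907)
T_B = V + ((C−V)·d_B)·d_B = V + 3.5502·d_B = (11.1717,-24.9170)
sweep = 180° − θ = 39.2644°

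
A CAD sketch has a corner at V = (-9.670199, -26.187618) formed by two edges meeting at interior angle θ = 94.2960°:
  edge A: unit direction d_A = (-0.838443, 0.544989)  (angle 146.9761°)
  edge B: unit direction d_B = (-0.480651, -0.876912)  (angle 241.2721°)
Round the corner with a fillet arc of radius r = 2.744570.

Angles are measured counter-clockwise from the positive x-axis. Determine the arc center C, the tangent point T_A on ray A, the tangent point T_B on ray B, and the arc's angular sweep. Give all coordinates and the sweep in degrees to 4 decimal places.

bisector direction at 194.1241° = (-0.969769,-0.244023)
center distance |VC| = r/sin(θ/2) = 2.744570/sin(47.1480°) = 3.743721
C = V + |VC|·bis = (-13.3007,-27.1012)
T_A = V + ((C−V)·d_A)·d_A = V + 2.5461·d_A = (-11.8050,-24.8000)
T_B = V + ((C−V)·d_B)·d_B = V + 2.5461·d_B = (-10.8940,-28.4204)
sweep = 180° − θ = 85.7040°

center=(-13.3007,-27.1012) T_A=(-11.8050,-24.8000) T_B=(-10.8940,-28.4204) sweep=85.7040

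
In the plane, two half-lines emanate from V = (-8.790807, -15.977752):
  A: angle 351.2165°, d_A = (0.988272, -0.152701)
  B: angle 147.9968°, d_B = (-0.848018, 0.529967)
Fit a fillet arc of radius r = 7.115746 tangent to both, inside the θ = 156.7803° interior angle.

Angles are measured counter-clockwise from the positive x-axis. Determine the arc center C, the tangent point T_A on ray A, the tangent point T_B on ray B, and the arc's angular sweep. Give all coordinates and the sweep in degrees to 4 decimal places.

bisector direction at 69.6067° = (0.348463,0.937322)
center distance |VC| = r/sin(θ/2) = 7.115746/sin(78.3902°) = 7.264370
C = V + |VC|·bis = (-6.2594,-9.1687)
T_A = V + ((C−V)·d_A)·d_A = V + 1.4619·d_A = (-7.3460,-16.2010)
T_B = V + ((C−V)·d_B)·d_B = V + 1.4619·d_B = (-10.0305,-15.2030)
sweep = 180° − θ = 23.2197°

center=(-6.2594,-9.1687) T_A=(-7.3460,-16.2010) T_B=(-10.0305,-15.2030) sweep=23.2197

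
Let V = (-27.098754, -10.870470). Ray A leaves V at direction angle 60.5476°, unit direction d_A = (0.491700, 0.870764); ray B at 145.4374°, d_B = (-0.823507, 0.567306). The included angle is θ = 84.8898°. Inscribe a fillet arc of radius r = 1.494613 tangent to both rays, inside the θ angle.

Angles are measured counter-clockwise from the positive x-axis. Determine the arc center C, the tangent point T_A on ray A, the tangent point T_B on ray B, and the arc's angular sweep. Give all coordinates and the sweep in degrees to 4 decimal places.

bisector direction at 102.9925° = (-0.224824,0.974400)
center distance |VC| = r/sin(θ/2) = 1.494613/sin(42.4449°) = 2.214632
C = V + |VC|·bis = (-27.5967,-8.7125)
T_A = V + ((C−V)·d_A)·d_A = V + 1.6342·d_A = (-26.2952,-9.4474)
T_B = V + ((C−V)·d_B)·d_B = V + 1.6342·d_B = (-28.4446,-9.9434)
sweep = 180° − θ = 95.1102°

center=(-27.5967,-8.7125) T_A=(-26.2952,-9.4474) T_B=(-28.4446,-9.9434) sweep=95.1102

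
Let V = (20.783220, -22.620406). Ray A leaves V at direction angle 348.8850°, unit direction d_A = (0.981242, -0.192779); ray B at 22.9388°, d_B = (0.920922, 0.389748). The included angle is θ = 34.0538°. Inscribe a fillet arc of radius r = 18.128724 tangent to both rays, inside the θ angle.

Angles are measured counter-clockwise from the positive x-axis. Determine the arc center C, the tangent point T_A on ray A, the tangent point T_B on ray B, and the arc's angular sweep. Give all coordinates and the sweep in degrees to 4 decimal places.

center=(82.3646,-16.2437) T_A=(78.8698,-34.0323) T_B=(75.2990,0.4515) sweep=145.9462

bisector direction at 5.9119° = (0.994681,0.102999)
center distance |VC| = r/sin(θ/2) = 18.128724/sin(17.0269°) = 61.910674
C = V + |VC|·bis = (82.3646,-16.2437)
T_A = V + ((C−V)·d_A)·d_A = V + 59.1970·d_A = (78.8698,-34.0323)
T_B = V + ((C−V)·d_B)·d_B = V + 59.1970·d_B = (75.2990,0.4515)
sweep = 180° − θ = 145.9462°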